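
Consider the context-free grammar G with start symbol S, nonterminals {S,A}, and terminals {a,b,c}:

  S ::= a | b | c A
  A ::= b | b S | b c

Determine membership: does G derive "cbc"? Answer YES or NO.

Convert to CNF:
  S -> T1 A | a | b
  A -> T0 S | T0 T1 | b
  T0 -> b
  T1 -> c

Fill CYK table bottom-up:
  [0..0]={T1}  "c"  orig:{}
  [1..1]={A,S,T0}  "b"  orig:{A,S}
  [2..2]={T1}  "c"  orig:{}
  [0..1]={S}  "cb"
  [1..2]={A}  "bc"
  [0..2]={S}  "cbc"

S ∈ T[0,2] ⇒ YES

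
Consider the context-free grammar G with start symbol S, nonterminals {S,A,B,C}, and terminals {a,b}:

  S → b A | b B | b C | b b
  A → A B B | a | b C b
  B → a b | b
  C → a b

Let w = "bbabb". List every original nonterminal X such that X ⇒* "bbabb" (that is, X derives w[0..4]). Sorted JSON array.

Convert to CNF:
  S -> T0 A | T0 B | T0 C | T0 T0
  A -> A X2 | T0 X3 | a
  B -> T1 T0 | b
  C -> T1 T0
  T0 -> b
  T1 -> a
  X2 -> B B
  X3 -> C T0

CYK table (by increasing span) — only the sub-triangle for w[0..4]:
  cell(0,0) b: {B,T0}  orig:{B}
  cell(1,1) b: {B,T0}  orig:{B}
  cell(2,2) a: {A,T1}  orig:{A}
  cell(3,3) b: {B,T0}  orig:{B}
  cell(4,4) b: {B,T0}  orig:{B}
  cell(0,1) bb: {S,X2}  orig:{S}
  cell(1,2) ba: {S}
  cell(2,3) ab: {B,C}
  cell(3,4) bb: {S,X2}  orig:{S}
  cell(0,2) bba: ∅
  cell(1,3) bab: {S,X2}  orig:{S}
  cell(2,4) abb: {A,X2,X3}  orig:{A}
  cell(0,3) bbab: ∅
  cell(1,4) babb: {A,S}
  cell(0,4) bbabb: {S}

Original NTs in T[0,4] deriving "bbabb": ["S"]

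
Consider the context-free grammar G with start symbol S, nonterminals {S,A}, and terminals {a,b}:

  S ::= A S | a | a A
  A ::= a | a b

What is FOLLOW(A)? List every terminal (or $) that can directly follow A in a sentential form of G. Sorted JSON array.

FIRST iteration:
round 1:
  A via A→a: +{a}
  S via S→A S: +{a}
  FIRST[S]={a}  FIRST[A]={a}
round 2: — fixpoint
  FIRST[S]={a}  FIRST[A]={a}

FOLLOW iteration:
initialize: $ ∈ FOLLOW(S)
pass 1:
  S→A S: FOLLOW(A) ⊇ FIRST(S) = {a}; new: +{a}
  S→a A: FOLLOW(A) ⊇ FOLLOW(S) ⊇ {$}; new: +{$}
  FOLLOW[S]={$}  FOLLOW[A]={$,a}
pass 2: done
  FOLLOW[S]={$}  FOLLOW[A]={$,a}

FOLLOW(A) = ["$", "a"]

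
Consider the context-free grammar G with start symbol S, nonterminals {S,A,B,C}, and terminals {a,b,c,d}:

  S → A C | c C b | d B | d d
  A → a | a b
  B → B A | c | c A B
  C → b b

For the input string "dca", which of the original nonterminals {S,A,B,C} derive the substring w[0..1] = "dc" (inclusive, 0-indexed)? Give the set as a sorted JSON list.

CNF form of G:
  S -> A C | T2 X5 | T3 B | T3 T3
  A -> T0 T1 | a
  B -> B A | T2 X4 | c
  C -> T1 T1
  T0 -> a
  T1 -> b
  T2 -> c
  T3 -> d
  X4 -> A B
  X5 -> C T1

CYK fill (cells [i..j] with 0 ≤ i ≤ j ≤ 1 only):
  [0..0]={T3}  "d"  orig:{}
  [1..1]={B,T2}  "c"  orig:{B}
  [0..1]={S}  "dc"

Original NTs in T[0,1] deriving "dc": ["S"]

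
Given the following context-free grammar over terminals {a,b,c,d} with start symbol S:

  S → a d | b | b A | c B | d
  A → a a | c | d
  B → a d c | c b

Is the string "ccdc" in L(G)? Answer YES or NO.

Convert to CNF:
  S -> T0 T1 | T2 B | T3 A | b | d
  A -> T0 T0 | c | d
  B -> T0 X4 | T2 T3
  T0 -> a
  T1 -> d
  T2 -> c
  T3 -> b
  X4 -> T1 T2

Fill CYK table bottom-up:
  cell(0,0) c: {A,T2}  orig:{A}
  cell(1,1) c: {A,T2}  orig:{A}
  cell(2,2) d: {A,S,T1}  orig:{A,S}
  cell(3,3) c: {A,T2}  orig:{A}
  cell(0,1) cc: ∅
  cell(1,2) cd: ∅
  cell(2,3) dc: {X4}  orig:{}
  cell(0,2) ccd: ∅
  cell(1,3) cdc: ∅
  cell(0,3) ccdc: ∅

S ∉ T[0,3] ⇒ NO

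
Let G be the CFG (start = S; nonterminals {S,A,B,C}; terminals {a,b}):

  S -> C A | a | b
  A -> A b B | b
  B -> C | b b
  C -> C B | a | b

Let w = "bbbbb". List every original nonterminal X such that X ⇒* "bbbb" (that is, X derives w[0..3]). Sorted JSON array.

Convert to CNF:
  S -> C A | a | b
  A -> A X1 | b
  B -> C B | T0 T0 | a | b
  C -> C B | a | b
  T0 -> b
  X1 -> T0 B

Fill CYK table bottom-up (cells [i..j] with 0 ≤ i ≤ j ≤ 3 only):
  [0..0]={A,B,C,S,T0}  "b"  orig:{A,B,C,S}
  [1..1]={A,B,C,S,T0}  "b"  orig:{A,B,C,S}
  [2..2]={A,B,C,S,T0}  "b"  orig:{A,B,C,S}
  [3..3]={A,B,C,S,T0}  "b"  orig:{A,B,C,S}
  [0..1]={B,C,S,X1}  "bb"  orig:{B,C,S}
  [1..2]={B,C,S,X1}  "bb"  orig:{B,C,S}
  [2..3]={B,C,S,X1}  "bb"  orig:{B,C,S}
  [0..2]={A,B,C,S,X1}  "bbb"  orig:{A,B,C,S}
  [1..3]={A,B,C,S,X1}  "bbb"  orig:{A,B,C,S}
  [0..3]={A,B,C,S,X1}  "bbbb"  orig:{A,B,C,S}

Original NTs in T[0,3] deriving "bbbb": ["A", "B", "C", "S"]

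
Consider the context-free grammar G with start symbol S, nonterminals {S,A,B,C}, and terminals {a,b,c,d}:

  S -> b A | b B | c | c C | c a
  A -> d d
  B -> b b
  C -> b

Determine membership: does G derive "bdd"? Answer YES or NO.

CNF form of G:
  S -> T1 A | T1 B | T2 C | T2 T3 | c
  A -> T0 T0
  B -> T1 T1
  C -> b
  T0 -> d
  T1 -> b
  T2 -> c
  T3 -> a

CYK table (by increasing span):
  T[0,0] 'b' = {C,T1}  orig:{C}
  T[1,1] 'd' = {T0}  orig:{}
  T[2,2] 'd' = {T0}  orig:{}
  T[0,1] 'bd' = ∅
  T[1,2] 'dd' = {A}
  T[0,2] 'bdd' = {S}

S ∈ T[0,2] ⇒ YES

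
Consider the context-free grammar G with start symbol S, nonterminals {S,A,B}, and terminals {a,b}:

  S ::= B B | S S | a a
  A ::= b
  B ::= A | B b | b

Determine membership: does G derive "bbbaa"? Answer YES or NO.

CNF form of G:
  S -> B B | S S | T1 T1
  A -> b
  B -> B T0 | b
  T0 -> b
  T1 -> a

Fill CYK table bottom-up:
  [0..0]={A,B,T0}  "b"  orig:{A,B}
  [1..1]={A,B,T0}  "b"  orig:{A,B}
  [2..2]={A,B,T0}  "b"  orig:{A,B}
  [3..3]={T1}  "a"  orig:{}
  [4..4]={T1}  "a"  orig:{}
  [0..1]={B,S}  "bb"
  [1..2]={B,S}  "bb"
  [2..3]=∅  "ba"
  [3..4]={S}  "aa"
  [0..2]={B,S}  "bbb"
  [1..3]=∅  "bba"
  [2..4]=∅  "baa"
  [0..3]=∅  "bbba"
  [1..4]={S}  "bbaa"
  [0..4]={S}  "bbbaa"

S ∈ T[0,4] ⇒ YES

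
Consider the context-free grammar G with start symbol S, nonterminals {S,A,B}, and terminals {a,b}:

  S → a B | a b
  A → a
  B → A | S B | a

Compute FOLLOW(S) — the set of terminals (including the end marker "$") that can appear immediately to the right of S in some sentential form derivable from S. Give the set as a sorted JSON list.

Compute FIRST by fixpoint:
[1]
  A via A→a: +{a}
  B via B→A: +{a}
  S via S→a B: +{a}
  FIRST[S]={a}  FIRST[A]={a}  FIRST[B]={a}
[2] (no change)
  FIRST[S]={a}  FIRST[A]={a}  FIRST[B]={a}

FOLLOW sets:
initialize: $ ∈ FOLLOW(S)
pass 1:
  B→S B: FOLLOW(S) ⊇ FIRST(B) = {a}; new: +{a}
  S→a B: FOLLOW(B) ⊇ FOLLOW(S) ⊇ {$,a}; new: +{$,a}
  FOLLOW[S]={$,a}  FOLLOW[A]={}  FOLLOW[B]={$,a}
pass 2:
  B→A: FOLLOW(A) ⊇ FOLLOW(B) ⊇ {$,a}; new: +{$,a}
  FOLLOW[S]={$,a}  FOLLOW[A]={$,a}  FOLLOW[B]={$,a}
pass 3: (no change)
  FOLLOW[S]={$,a}  FOLLOW[A]={$,a}  FOLLOW[B]={$,a}

FOLLOW(S) = ["$", "a"]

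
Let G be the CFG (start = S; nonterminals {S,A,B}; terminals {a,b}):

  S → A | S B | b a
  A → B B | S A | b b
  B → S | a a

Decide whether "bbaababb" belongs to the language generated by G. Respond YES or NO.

Convert to CNF:
  S -> B B | S A | S B | T0 T0 | T0 T1
  A -> B B | S A | T0 T0
  B -> B B | S A | S B | T0 T0 | T0 T1 | T1 T1
  T0 -> b
  T1 -> a

CYK fill:
  cell(0,0) b: {T0}  orig:{}
  cell(1,1) b: {T0}  orig:{}
  cell(2,2) a: {T1}  orig:{}
  cell(3,3) a: {T1}  orig:{}
  cell(4,4) b: {T0}  orig:{}
  cell(5,5) a: {T1}  orig:{}
  cell(6,6) b: {T0}  orig:{}
  cell(7,7) b: {T0}  orig:{}
  cell(0,1) bb: {A,B,S}
  cell(1,2) ba: {B,S}
  cell(2,3) aa: {B}
  cell(3,4) ab: ∅
  cell(4,5) ba: {B,S}
  cell(5,6) ab: ∅
  cell(6,7) bb: {A,B,S}
  cell(0,2) bba: ∅
  cell(1,3) baa: ∅
  cell(2,4) aab: ∅
  cell(3,5) aba: ∅
  cell(4,6) bab: ∅
  cell(5,7) abb: ∅
  cell(0,3) bbaa: {A,B,S}
  cell(1,4) baab: ∅
  cell(2,5) aaba: {A,B,S}
  cell(3,6) abab: ∅
  cell(4,7) babb: {A,B,S}
  cell(0,4) bbaab: ∅
  cell(1,5) baaba: ∅
  cell(2,6) aabab: ∅
  cell(3,7) ababb: ∅
  cell(0,5) bbaaba: {A,B,S}
  cell(1,6) baabab: ∅
  cell(2,7) aababb: {A,B,S}
  cell(0,6) bbaabab: ∅
  cell(1,7) baababb: ∅
  cell(0,7) bbaababb: {A,B,S}

S ∈ T[0,7] ⇒ YES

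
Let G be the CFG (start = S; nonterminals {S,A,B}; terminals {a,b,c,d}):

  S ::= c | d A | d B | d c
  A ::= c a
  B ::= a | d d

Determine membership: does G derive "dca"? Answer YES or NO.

CNF form of G:
  S -> T2 A | T2 B | T2 T0 | c
  A -> T0 T1
  B -> T2 T2 | a
  T0 -> c
  T1 -> a
  T2 -> d

Fill CYK table bottom-up:
  cell(0,0) d: {T2}  orig:{}
  cell(1,1) c: {S,T0}  orig:{S}
  cell(2,2) a: {B,T1}  orig:{B}
  cell(0,1) dc: {S}
  cell(1,2) ca: {A}
  cell(0,2) dca: {S}

S ∈ T[0,2] ⇒ YES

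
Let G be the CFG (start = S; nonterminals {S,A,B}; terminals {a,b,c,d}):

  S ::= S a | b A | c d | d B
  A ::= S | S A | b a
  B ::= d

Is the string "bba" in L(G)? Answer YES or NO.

Convert to CNF:
  S -> S T0 | T1 A | T2 T3 | T3 B
  A -> S A | S T0 | T1 A | T1 T0 | T2 T3 | T3 B
  B -> d
  T0 -> a
  T1 -> b
  T2 -> c
  T3 -> d

CYK table (by increasing span):
  T[0,0] 'b' = {T1}  orig:{}
  T[1,1] 'b' = {T1}  orig:{}
  T[2,2] 'a' = {T0}  orig:{}
  T[0,1] 'bb' = ∅
  T[1,2] 'ba' = {A}
  T[0,2] 'bba' = {A,S}

S ∈ T[0,2] ⇒ YES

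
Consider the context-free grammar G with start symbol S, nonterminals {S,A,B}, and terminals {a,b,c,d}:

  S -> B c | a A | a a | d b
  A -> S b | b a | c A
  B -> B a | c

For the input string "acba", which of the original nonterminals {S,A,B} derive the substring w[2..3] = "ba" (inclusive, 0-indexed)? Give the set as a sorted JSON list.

Convert to CNF:
  S -> B T2 | T1 A | T1 T1 | T3 T0
  A -> S T0 | T0 T1 | T2 A
  B -> B T1 | c
  T0 -> b
  T1 -> a
  T2 -> c
  T3 -> d

CYK table (by increasing span) — only the sub-triangle for w[2..3]:
  cell(2,2) b: {T0}  orig:{}
  cell(3,3) a: {T1}  orig:{}
  cell(2,3) ba: {A}

Original NTs in T[2,3] deriving "ba": ["A"]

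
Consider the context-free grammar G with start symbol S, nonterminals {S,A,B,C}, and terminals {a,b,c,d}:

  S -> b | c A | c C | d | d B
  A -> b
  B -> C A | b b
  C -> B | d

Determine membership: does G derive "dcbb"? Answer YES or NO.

CNF form of G:
  S -> T1 A | T1 C | T2 B | b | d
  A -> b
  B -> C A | T0 T0
  C -> C A | T0 T0 | d
  T0 -> b
  T1 -> c
  T2 -> d

CYK fill:
  T[0,0] 'd' = {C,S,T2}  orig:{C,S}
  T[1,1] 'c' = {T1}  orig:{}
  T[2,2] 'b' = {A,S,T0}  orig:{A,S}
  T[3,3] 'b' = {A,S,T0}  orig:{A,S}
  T[0,1] 'dc' = ∅
  T[1,2] 'cb' = {S}
  T[2,3] 'bb' = {B,C}
  T[0,2] 'dcb' = ∅
  T[1,3] 'cbb' = {S}
  T[0,3] 'dcbb' = ∅

S ∉ T[0,3] ⇒ NO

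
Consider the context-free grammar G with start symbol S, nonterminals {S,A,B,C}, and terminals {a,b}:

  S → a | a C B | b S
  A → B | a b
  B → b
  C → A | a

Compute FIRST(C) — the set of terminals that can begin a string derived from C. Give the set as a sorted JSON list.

Compute FIRST by fixpoint:
round 1:
  A via A→a b: +{a}
  B via B→b: +{b}
  C via C→A: +{a}
  S via S→a: +{a}
  S via S→b S: +{b}
  FIRST(S)={a,b}  FIRST(A)={a}  FIRST(B)={b}  FIRST(C)={a}
round 2:
  A via A→B: +{b}
  C via C→A: +{b}
  FIRST(S)={a,b}  FIRST(A)={a,b}  FIRST(B)={b}  FIRST(C)={a,b}
round 3: — fixpoint
  FIRST(S)={a,b}  FIRST(A)={a,b}  FIRST(B)={b}  FIRST(C)={a,b}

FIRST(C) = ["a", "b"]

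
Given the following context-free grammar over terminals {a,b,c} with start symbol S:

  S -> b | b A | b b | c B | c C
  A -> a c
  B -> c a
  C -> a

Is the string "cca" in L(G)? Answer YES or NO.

CNF form of G:
  S -> T1 B | T1 C | T2 A | T2 T2 | b
  A -> T0 T1
  B -> T1 T0
  C -> a
  T0 -> a
  T1 -> c
  T2 -> b

CYK fill:
  cell(0,0) c: {T1}  orig:{}
  cell(1,1) c: {T1}  orig:{}
  cell(2,2) a: {C,T0}  orig:{C}
  cell(0,1) cc: ∅
  cell(1,2) ca: {B,S}
  cell(0,2) cca: {S}

S ∈ T[0,2] ⇒ YES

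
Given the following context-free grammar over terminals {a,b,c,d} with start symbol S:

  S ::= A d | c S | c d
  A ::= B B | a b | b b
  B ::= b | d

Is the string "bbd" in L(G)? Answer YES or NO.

Convert to CNF:
  S -> A T2 | T3 S | T3 T2
  A -> B B | T0 T1 | T1 T1
  B -> b | d
  T0 -> a
  T1 -> b
  T2 -> d
  T3 -> c

Fill CYK table bottom-up:
  T[0,0] 'b' = {B,T1}  orig:{B}
  T[1,1] 'b' = {B,T1}  orig:{B}
  T[2,2] 'd' = {B,T2}  orig:{B}
  T[0,1] 'bb' = {A}
  T[1,2] 'bd' = {A}
  T[0,2] 'bbd' = {S}

S ∈ T[0,2] ⇒ YES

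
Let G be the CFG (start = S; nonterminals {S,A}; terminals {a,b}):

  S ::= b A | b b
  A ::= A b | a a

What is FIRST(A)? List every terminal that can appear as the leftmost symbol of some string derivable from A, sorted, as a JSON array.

Compute FIRST by fixpoint:
iter 1:
  A via A→a a: +{a}
  S via S→b A: +{b}
  FIRST[S]={b}  FIRST[A]={a}
iter 2: done
  FIRST[S]={b}  FIRST[A]={a}

FIRST(A) = ["a"]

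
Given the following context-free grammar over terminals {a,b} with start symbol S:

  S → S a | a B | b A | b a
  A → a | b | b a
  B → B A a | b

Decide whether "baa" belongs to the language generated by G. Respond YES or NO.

CNF form of G:
  S -> S T1 | T0 A | T0 T1 | T1 B
  A -> T0 T1 | a | b
  B -> B X2 | b
  T0 -> b
  T1 -> a
  X2 -> A T1

CYK table (by increasing span):
  [0..0]={A,B,T0}  "b"  orig:{A,B}
  [1..1]={A,T1}  "a"  orig:{A}
  [2..2]={A,T1}  "a"  orig:{A}
  [0..1]={A,S,X2}  "ba"  orig:{A,S}
  [1..2]={X2}  "aa"  orig:{}
  [0..2]={B,S,X2}  "baa"  orig:{B,S}

S ∈ T[0,2] ⇒ YES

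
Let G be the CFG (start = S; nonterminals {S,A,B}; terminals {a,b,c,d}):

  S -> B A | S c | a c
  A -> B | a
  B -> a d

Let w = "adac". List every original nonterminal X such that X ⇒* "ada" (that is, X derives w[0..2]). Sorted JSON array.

CNF form of G:
  S -> B A | S T2 | T0 T2
  A -> T0 T1 | a
  B -> T0 T1
  T0 -> a
  T1 -> d
  T2 -> c

Fill CYK table bottom-up, restricted to cells inside w[0..2]:
  [0..0]={A,T0}  "a"  orig:{A}
  [1..1]={T1}  "d"  orig:{}
  [2..2]={A,T0}  "a"  orig:{A}
  [0..1]={A,B}  "ad"
  [1..2]=∅  "da"
  [0..2]={S}  "ada"

Original NTs in T[0,2] deriving "ada": ["S"]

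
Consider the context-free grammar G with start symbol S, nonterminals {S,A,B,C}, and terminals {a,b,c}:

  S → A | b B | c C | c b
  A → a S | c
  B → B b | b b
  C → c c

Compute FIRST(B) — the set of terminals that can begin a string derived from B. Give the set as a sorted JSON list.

Compute FIRST by fixpoint:
iter 1:
  A via A→a S: +{a}
  A via A→c: +{c}
  B via B→b b: +{b}
  C via C→c c: +{c}
  S via S→A: +{a,c}
  S via S→b B: +{b}
  FIRST[S]={a,b,c}  FIRST[A]={a,c}  FIRST[B]={b}  FIRST[C]={c}
iter 2: (stable)
  FIRST[S]={a,b,c}  FIRST[A]={a,c}  FIRST[B]={b}  FIRST[C]={c}

FIRST(B) = ["b"]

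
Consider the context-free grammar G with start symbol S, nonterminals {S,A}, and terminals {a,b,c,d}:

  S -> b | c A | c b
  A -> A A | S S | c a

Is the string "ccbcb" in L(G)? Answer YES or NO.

Convert to CNF:
  S -> T0 A | T0 T2 | b
  A -> A A | S S | T0 T1
  T0 -> c
  T1 -> a
  T2 -> b

CYK table (by increasing span):
  cell(0,0) c: {T0}  orig:{}
  cell(1,1) c: {T0}  orig:{}
  cell(2,2) b: {S,T2}  orig:{S}
  cell(3,3) c: {T0}  orig:{}
  cell(4,4) b: {S,T2}  orig:{S}
  cell(0,1) cc: ∅
  cell(1,2) cb: {S}
  cell(2,3) bc: ∅
  cell(3,4) cb: {S}
  cell(0,2) ccb: ∅
  cell(1,3) cbc: ∅
  cell(2,4) bcb: {A}
  cell(0,3) ccbc: ∅
  cell(1,4) cbcb: {A,S}
  cell(0,4) ccbcb: {S}

S ∈ T[0,4] ⇒ YES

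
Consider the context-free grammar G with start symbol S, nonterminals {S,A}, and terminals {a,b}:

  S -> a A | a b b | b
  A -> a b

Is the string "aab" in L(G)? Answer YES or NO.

Convert to CNF:
  S -> T0 A | T0 X2 | b
  A -> T0 T1
  T0 -> a
  T1 -> b
  X2 -> T1 T1

Fill CYK table bottom-up:
  [0..0]={T0}  "a"  orig:{}
  [1..1]={T0}  "a"  orig:{}
  [2..2]={S,T1}  "b"  orig:{S}
  [0..1]=∅  "aa"
  [1..2]={A}  "ab"
  [0..2]={S}  "aab"

S ∈ T[0,2] ⇒ YES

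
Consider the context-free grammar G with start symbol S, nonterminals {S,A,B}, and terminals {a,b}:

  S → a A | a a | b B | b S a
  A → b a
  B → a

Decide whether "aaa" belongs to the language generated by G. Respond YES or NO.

Convert to CNF:
  S -> T0 B | T0 X2 | T1 A | T1 T1
  A -> T0 T1
  B -> a
  T0 -> b
  T1 -> a
  X2 -> S T1

Fill CYK table bottom-up:
  cell(0,0) a: {B,T1}  orig:{B}
  cell(1,1) a: {B,T1}  orig:{B}
  cell(2,2) a: {B,T1}  orig:{B}
  cell(0,1) aa: {S}
  cell(1,2) aa: {S}
  cell(0,2) aaa: {X2}  orig:{}

S ∉ T[0,2] ⇒ NO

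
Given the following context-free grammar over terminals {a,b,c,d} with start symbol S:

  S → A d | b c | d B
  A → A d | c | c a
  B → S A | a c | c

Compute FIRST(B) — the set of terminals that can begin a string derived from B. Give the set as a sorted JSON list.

Compute FIRST by fixpoint:
round 1:
  A via A→c: +{c}
  B via B→a c: +{a}
  B via B→c: +{c}
  S via S→A d: +{c}
  S via S→b c: +{b}
  S via S→d B: +{d}
  FIRST(S)={b,c,d}  FIRST(A)={c}  FIRST(B)={a,c}
round 2:
  B via B→S A: +{b,d}
  FIRST(S)={b,c,d}  FIRST(A)={c}  FIRST(B)={a,b,c,d}
round 3: (no change)
  FIRST(S)={b,c,d}  FIRST(A)={c}  FIRST(B)={a,b,c,d}

FIRST(B) = ["a", "b", "c", "d"]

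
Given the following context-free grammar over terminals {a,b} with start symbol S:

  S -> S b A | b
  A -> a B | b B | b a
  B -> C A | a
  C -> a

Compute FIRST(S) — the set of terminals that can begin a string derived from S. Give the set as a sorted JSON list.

Compute FIRST by fixpoint:
round 1:
  A via A→a B: +{a}
  A via A→b B: +{b}
  B via B→a: +{a}
  C via C→a: +{a}
  S via S→b: +{b}
  S: {b}  A: {a,b}  B: {a}  C: {a}
round 2: done
  S: {b}  A: {a,b}  B: {a}  C: {a}

FIRST(S) = ["b"]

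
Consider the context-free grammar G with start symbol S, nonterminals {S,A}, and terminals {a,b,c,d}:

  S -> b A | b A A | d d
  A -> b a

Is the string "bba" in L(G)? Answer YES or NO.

CNF form of G:
  S -> T0 A | T0 X3 | T2 T2
  A -> T0 T1
  T0 -> b
  T1 -> a
  T2 -> d
  X3 -> A A

CYK table (by increasing span):
  T[0,0] 'b' = {T0}  orig:{}
  T[1,1] 'b' = {T0}  orig:{}
  T[2,2] 'a' = {T1}  orig:{}
  T[0,1] 'bb' = ∅
  T[1,2] 'ba' = {A}
  T[0,2] 'bba' = {S}

S ∈ T[0,2] ⇒ YES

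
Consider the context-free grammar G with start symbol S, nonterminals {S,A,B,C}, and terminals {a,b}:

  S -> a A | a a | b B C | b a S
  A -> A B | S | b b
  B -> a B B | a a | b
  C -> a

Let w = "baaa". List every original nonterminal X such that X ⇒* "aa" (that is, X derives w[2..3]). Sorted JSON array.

CNF form of G:
  S -> T0 A | T0 T0 | T1 X5 | T1 X6
  A -> A B | T0 A | T0 T0 | T1 T1 | T1 X2 | T1 X3
  B -> T0 T0 | T0 X4 | b
  C -> a
  T0 -> a
  T1 -> b
  X2 -> B C
  X3 -> T0 S
  X4 -> B B
  X5 -> B C
  X6 -> T0 S

CYK table (by increasing span) — only the sub-triangle for w[2..3]:
  cell(2,2) a: {C,T0}  orig:{C}
  cell(3,3) a: {C,T0}  orig:{C}
  cell(2,3) aa: {A,B,S}

Original NTs in T[2,3] deriving "aa": ["A", "B", "S"]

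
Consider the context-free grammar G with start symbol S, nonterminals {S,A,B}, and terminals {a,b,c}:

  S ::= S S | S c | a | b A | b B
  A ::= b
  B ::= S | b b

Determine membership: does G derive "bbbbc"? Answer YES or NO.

CNF form of G:
  S -> S S | S T0 | T1 A | T1 B | a
  A -> b
  B -> S S | S T0 | T1 A | T1 B | T1 T1 | a
  T0 -> c
  T1 -> b

CYK table (by increasing span):
  cell(0,0) b: {A,T1}  orig:{A}
  cell(1,1) b: {A,T1}  orig:{A}
  cell(2,2) b: {A,T1}  orig:{A}
  cell(3,3) b: {A,T1}  orig:{A}
  cell(4,4) c: {T0}  orig:{}
  cell(0,1) bb: {B,S}
  cell(1,2) bb: {B,S}
  cell(2,3) bb: {B,S}
  cell(3,4) bc: ∅
  cell(0,2) bbb: {B,S}
  cell(1,3) bbb: {B,S}
  cell(2,4) bbc: {B,S}
  cell(0,3) bbbb: {B,S}
  cell(1,4) bbbc: {B,S}
  cell(0,4) bbbbc: {B,S}

S ∈ T[0,4] ⇒ YES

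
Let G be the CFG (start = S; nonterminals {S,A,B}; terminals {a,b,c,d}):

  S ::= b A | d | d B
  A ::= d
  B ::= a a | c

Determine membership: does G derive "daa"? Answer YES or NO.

CNF form of G:
  S -> T1 A | T2 B | d
  A -> d
  B -> T0 T0 | c
  T0 -> a
  T1 -> b
  T2 -> d

CYK fill:
  T[0,0] 'd' = {A,S,T2}  orig:{A,S}
  T[1,1] 'a' = {T0}  orig:{}
  T[2,2] 'a' = {T0}  orig:{}
  T[0,1] 'da' = ∅
  T[1,2] 'aa' = {B}
  T[0,2] 'daa' = {S}

S ∈ T[0,2] ⇒ YES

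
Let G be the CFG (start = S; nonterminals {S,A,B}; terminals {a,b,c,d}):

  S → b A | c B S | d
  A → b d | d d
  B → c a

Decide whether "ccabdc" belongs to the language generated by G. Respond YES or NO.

Convert to CNF:
  S -> T0 A | T2 X4 | d
  A -> T0 T1 | T1 T1
  B -> T2 T3
  T0 -> b
  T1 -> d
  T2 -> c
  T3 -> a
  X4 -> B S

Fill CYK table bottom-up:
  T[0,0] 'c' = {T2}  orig:{}
  T[1,1] 'c' = {T2}  orig:{}
  T[2,2] 'a' = {T3}  orig:{}
  T[3,3] 'b' = {T0}  orig:{}
  T[4,4] 'd' = {S,T1}  orig:{S}
  T[5,5] 'c' = {T2}  orig:{}
  T[0,1] 'cc' = ∅
  T[1,2] 'ca' = {B}
  T[2,3] 'ab' = ∅
  T[3,4] 'bd' = {A}
  T[4,5] 'dc' = ∅
  T[0,2] 'cca' = ∅
  T[1,3] 'cab' = ∅
  T[2,4] 'abd' = ∅
  T[3,5] 'bdc' = ∅
  T[0,3] 'ccab' = ∅
  T[1,4] 'cabd' = ∅
  T[2,5] 'abdc' = ∅
  T[0,4] 'ccabd' = ∅
  T[1,5] 'cabdc' = ∅
  T[0,5] 'ccabdc' = ∅

S ∉ T[0,5] ⇒ NO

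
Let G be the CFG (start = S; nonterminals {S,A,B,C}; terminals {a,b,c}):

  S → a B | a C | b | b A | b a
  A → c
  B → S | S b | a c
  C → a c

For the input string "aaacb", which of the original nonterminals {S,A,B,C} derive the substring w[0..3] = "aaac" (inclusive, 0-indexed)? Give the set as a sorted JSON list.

Convert to CNF:
  S -> T0 A | T0 T1 | T1 B | T1 C | b
  A -> c
  B -> S T0 | T0 A | T0 T1 | T1 B | T1 C | T1 T2 | b
  C -> T1 T2
  T0 -> b
  T1 -> a
  T2 -> c

Fill CYK table bottom-up (cells [i..j] with 0 ≤ i ≤ j ≤ 3 only):
  cell(0,0) a: {T1}  orig:{}
  cell(1,1) a: {T1}  orig:{}
  cell(2,2) a: {T1}  orig:{}
  cell(3,3) c: {A,T2}  orig:{A}
  cell(0,1) aa: ∅
  cell(1,2) aa: ∅
  cell(2,3) ac: {B,C}
  cell(0,2) aaa: ∅
  cell(1,3) aac: {B,S}
  cell(0,3) aaac: {B,S}

Original NTs in T[0,3] deriving "aaac": ["B", "S"]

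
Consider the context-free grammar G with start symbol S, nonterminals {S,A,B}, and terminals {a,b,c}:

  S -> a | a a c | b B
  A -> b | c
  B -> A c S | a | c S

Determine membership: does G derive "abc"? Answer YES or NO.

Convert to CNF:
  S -> T1 X4 | T2 B | a
  A -> b | c
  B -> A X3 | T0 S | a
  T0 -> c
  T1 -> a
  T2 -> b
  X3 -> T0 S
  X4 -> T1 T0

CYK table (by increasing span):
  T[0,0] 'a' = {B,S,T1}  orig:{B,S}
  T[1,1] 'b' = {A,T2}  orig:{A}
  T[2,2] 'c' = {A,T0}  orig:{A}
  T[0,1] 'ab' = ∅
  T[1,2] 'bc' = ∅
  T[0,2] 'abc' = ∅

S ∉ T[0,2] ⇒ NO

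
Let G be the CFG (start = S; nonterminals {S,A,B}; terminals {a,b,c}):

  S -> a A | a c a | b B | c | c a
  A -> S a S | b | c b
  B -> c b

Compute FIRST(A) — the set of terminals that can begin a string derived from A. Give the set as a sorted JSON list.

FIRST iteration:
[1]
  A via A→b: +{b}
  A via A→c b: +{c}
  B via B→c b: +{c}
  S via S→a A: +{a}
  S via S→b B: +{b}
  S via S→c: +{c}
  S: {a,b,c}  A: {b,c}  B: {c}
[2]
  A via A→S a S: +{a}
  S: {a,b,c}  A: {a,b,c}  B: {c}
[3] done
  S: {a,b,c}  A: {a,b,c}  B: {c}

FIRST(A) = ["a", "b", "c"]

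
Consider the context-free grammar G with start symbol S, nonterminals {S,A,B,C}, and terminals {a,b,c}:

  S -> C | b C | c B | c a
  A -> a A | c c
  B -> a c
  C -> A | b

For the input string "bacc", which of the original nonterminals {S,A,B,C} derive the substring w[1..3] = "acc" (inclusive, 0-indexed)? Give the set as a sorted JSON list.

CNF form of G:
  S -> T0 A | T1 B | T1 T0 | T1 T1 | T2 C | b
  A -> T0 A | T1 T1
  B -> T0 T1
  C -> T0 A | T1 T1 | b
  T0 -> a
  T1 -> c
  T2 -> b

CYK fill — only the sub-triangle for w[1..3]:
  T[1,1] 'a' = {T0}  orig:{}
  T[2,2] 'c' = {T1}  orig:{}
  T[3,3] 'c' = {T1}  orig:{}
  T[1,2] 'ac' = {B}
  T[2,3] 'cc' = {A,C,S}
  T[1,3] 'acc' = {A,C,S}

Original NTs in T[1,3] deriving "acc": ["A", "C", "S"]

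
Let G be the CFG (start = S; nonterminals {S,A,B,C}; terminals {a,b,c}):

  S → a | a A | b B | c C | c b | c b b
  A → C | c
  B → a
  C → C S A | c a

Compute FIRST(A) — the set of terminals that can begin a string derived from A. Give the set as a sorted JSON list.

FIRST iteration:
iter 1:
  A via A→c: +{c}
  B via B→a: +{a}
  C via C→c a: +{c}
  S via S→a: +{a}
  S via S→b B: +{b}
  S via S→c C: +{c}
  S: {a,b,c}  A: {c}  B: {a}  C: {c}
iter 2: done
  S: {a,b,c}  A: {c}  B: {a}  C: {c}

FIRST(A) = ["c"]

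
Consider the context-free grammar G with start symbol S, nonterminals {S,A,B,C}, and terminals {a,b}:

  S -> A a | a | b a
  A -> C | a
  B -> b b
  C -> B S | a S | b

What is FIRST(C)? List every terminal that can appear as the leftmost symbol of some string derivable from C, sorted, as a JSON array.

FIRST sets, iterate to fixpoint:
round 1:
  A via A→a: +{a}
  B via B→b b: +{b}
  C via C→B S: +{b}
  C via C→a S: +{a}
  S via S→A a: +{a}
  S via S→b a: +{b}
  FIRST(S)={a,b}  FIRST(A)={a}  FIRST(B)={b}  FIRST(C)={a,b}
round 2:
  A via A→C: +{b}
  FIRST(S)={a,b}  FIRST(A)={a,b}  FIRST(B)={b}  FIRST(C)={a,b}
round 3: — fixpoint
  FIRST(S)={a,b}  FIRST(A)={a,b}  FIRST(B)={b}  FIRST(C)={a,b}

FIRST(C) = ["a", "b"]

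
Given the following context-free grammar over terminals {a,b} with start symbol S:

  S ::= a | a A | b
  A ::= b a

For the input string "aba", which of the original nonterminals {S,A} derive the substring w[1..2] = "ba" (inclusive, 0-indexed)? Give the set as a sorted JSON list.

CNF form of G:
  S -> T1 A | a | b
  A -> T0 T1
  T0 -> b
  T1 -> a

CYK fill (cells [i..j] with 1 ≤ i ≤ j ≤ 2 only):
  cell(1,1) b: {S,T0}  orig:{S}
  cell(2,2) a: {S,T1}  orig:{S}
  cell(1,2) ba: {A}

Original NTs in T[1,2] deriving "ba": ["A"]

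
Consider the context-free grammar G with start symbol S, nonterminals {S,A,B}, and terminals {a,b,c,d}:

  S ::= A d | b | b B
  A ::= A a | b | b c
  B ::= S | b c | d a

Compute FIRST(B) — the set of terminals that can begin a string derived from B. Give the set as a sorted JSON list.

FIRST sets, iterate to fixpoint:
round 1:
  A via A→b: +{b}
  B via B→b c: +{b}
  B via B→d a: +{d}
  S via S→A d: +{b}
  FIRST(S)={b}  FIRST(A)={b}  FIRST(B)={b,d}
round 2: (no change)
  FIRST(S)={b}  FIRST(A)={b}  FIRST(B)={b,d}

FIRST(B) = ["b", "d"]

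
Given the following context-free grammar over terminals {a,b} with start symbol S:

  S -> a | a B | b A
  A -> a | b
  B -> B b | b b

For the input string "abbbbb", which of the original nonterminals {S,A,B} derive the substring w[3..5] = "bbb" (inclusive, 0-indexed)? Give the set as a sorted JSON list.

CNF form of G:
  S -> T0 A | T1 B | a
  A -> a | b
  B -> B T0 | T0 T0
  T0 -> b
  T1 -> a

Fill CYK table bottom-up, restricted to cells inside w[3..5]:
  T[3,3] 'b' = {A,T0}  orig:{A}
  T[4,4] 'b' = {A,T0}  orig:{A}
  T[5,5] 'b' = {A,T0}  orig:{A}
  T[3,4] 'bb' = {B,S}
  T[4,5] 'bb' = {B,S}
  T[3,5] 'bbb' = {B}

Original NTs in T[3,5] deriving "bbb": ["B"]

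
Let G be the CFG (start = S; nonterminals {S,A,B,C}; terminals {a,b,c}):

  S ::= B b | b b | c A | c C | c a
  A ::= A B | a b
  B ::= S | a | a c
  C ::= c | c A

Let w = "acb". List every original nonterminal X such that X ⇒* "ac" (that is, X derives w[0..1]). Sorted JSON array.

Convert to CNF:
  S -> B T1 | T1 T1 | T2 A | T2 C | T2 T0
  A -> A B | T0 T1
  B -> B T1 | T0 T2 | T1 T1 | T2 A | T2 C | T2 T0 | a
  C -> T2 A | c
  T0 -> a
  T1 -> b
  T2 -> c

CYK table (by increasing span) (cells [i..j] with 0 ≤ i ≤ j ≤ 1 only):
  T[0,0] 'a' = {B,T0}  orig:{B}
  T[1,1] 'c' = {C,T2}  orig:{C}
  T[0,1] 'ac' = {B}

Original NTs in T[0,1] deriving "ac": ["B"]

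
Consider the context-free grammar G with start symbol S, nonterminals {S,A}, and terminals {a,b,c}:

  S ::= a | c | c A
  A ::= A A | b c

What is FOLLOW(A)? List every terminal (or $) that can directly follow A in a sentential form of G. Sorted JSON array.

Compute FIRST by fixpoint:
round 1:
  A via A→b c: +{b}
  S via S→a: +{a}
  S via S→c: +{c}
  FIRST(S)={a,c}  FIRST(A)={b}
round 2: (no change)
  FIRST(S)={a,c}  FIRST(A)={b}

Compute FOLLOW by fixpoint:
FOLLOW(S) := {$}
iter 1:
  A→A A: FOLLOW(A) ⊇ FIRST(A) = {b}; new: +{b}
  S→c A: FOLLOW(A) ⊇ FOLLOW(S) ⊇ {$}; new: +{$}
  FOLLOW[S]={$}  FOLLOW[A]={$,b}
iter 2: (stable)
  FOLLOW[S]={$}  FOLLOW[A]={$,b}

FOLLOW(A) = ["$", "b"]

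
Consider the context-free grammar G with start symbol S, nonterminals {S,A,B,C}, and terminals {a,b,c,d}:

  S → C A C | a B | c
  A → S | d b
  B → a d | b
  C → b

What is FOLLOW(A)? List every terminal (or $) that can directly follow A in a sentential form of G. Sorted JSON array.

Compute FIRST by fixpoint:
pass 1:
  A via A→d b: +{d}
  B via B→a d: +{a}
  B via B→b: +{b}
  C via C→b: +{b}
  S via S→C A C: +{b}
  S via S→a B: +{a}
  S via S→c: +{c}
  FIRST(S)={a,b,c}  FIRST(A)={d}  FIRST(B)={a,b}  FIRST(C)={b}
pass 2:
  A via A→S: +{a,b,c}
  FIRST(S)={a,b,c}  FIRST(A)={a,b,c,d}  FIRST(B)={a,b}  FIRST(C)={b}
pass 3: (no change)
  FIRST(S)={a,b,c}  FIRST(A)={a,b,c,d}  FIRST(B)={a,b}  FIRST(C)={b}

FOLLOW iteration:
seed FOLLOW(S) with $
round 1:
  S→C A C: FOLLOW(C) ⊇ FIRST(A) = {a,b,c,d}; new: +{a,b,c,d}
  S→C A C: FOLLOW(A) ⊇ FIRST(C) = {b}; new: +{b}
  S→C A C: FOLLOW(C) ⊇ FOLLOW(S) ⊇ {$}; new: +{$}
  S→a B: FOLLOW(B) ⊇ FOLLOW(S) ⊇ {$}; new: +{$}
  FOLLOW(S)={$}  FOLLOW(A)={b}  FOLLOW(B)={$}  FOLLOW(C)={$,a,b,c,d}
round 2:
  A→S: FOLLOW(S) ⊇ FOLLOW(A) ⊇ {b}; new: +{b}
  S→a B: FOLLOW(B) ⊇ FOLLOW(S) ⊇ {$,b}; new: +{b}
  FOLLOW(S)={$,b}  FOLLOW(A)={b}  FOLLOW(B)={$,b}  FOLLOW(C)={$,a,b,c,d}
round 3: done
  FOLLOW(S)={$,b}  FOLLOW(A)={b}  FOLLOW(B)={$,b}  FOLLOW(C)={$,a,b,c,d}

FOLLOW(A) = ["b"]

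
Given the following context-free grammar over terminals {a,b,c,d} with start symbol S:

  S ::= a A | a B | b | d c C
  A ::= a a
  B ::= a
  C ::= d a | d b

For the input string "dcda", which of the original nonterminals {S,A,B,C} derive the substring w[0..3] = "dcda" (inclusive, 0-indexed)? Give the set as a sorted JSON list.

CNF form of G:
  S -> T0 A | T0 B | T1 X4 | b
  A -> T0 T0
  B -> a
  C -> T1 T0 | T1 T2
  T0 -> a
  T1 -> d
  T2 -> b
  T3 -> c
  X4 -> T3 C

Fill CYK table bottom-up (cells [i..j] with 0 ≤ i ≤ j ≤ 3 only):
  T[0,0] 'd' = {T1}  orig:{}
  T[1,1] 'c' = {T3}  orig:{}
  T[2,2] 'd' = {T1}  orig:{}
  T[3,3] 'a' = {B,T0}  orig:{B}
  T[0,1] 'dc' = ∅
  T[1,2] 'cd' = ∅
  T[2,3] 'da' = {C}
  T[0,2] 'dcd' = ∅
  T[1,3] 'cda' = {X4}  orig:{}
  T[0,3] 'dcda' = {S}

Original NTs in T[0,3] deriving "dcda": ["S"]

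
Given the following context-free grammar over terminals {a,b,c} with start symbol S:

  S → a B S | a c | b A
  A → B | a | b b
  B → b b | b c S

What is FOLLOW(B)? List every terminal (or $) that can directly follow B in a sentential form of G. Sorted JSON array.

FIRST iteration:
round 1:
  A via A→a: +{a}
  A via A→b b: +{b}
  B via B→b b: +{b}
  S via S→a B S: +{a}
  S via S→b A: +{b}
  FIRST(S)={a,b}  FIRST(A)={a,b}  FIRST(B)={b}
round 2: — fixpoint
  FIRST(S)={a,b}  FIRST(A)={a,b}  FIRST(B)={b}

FOLLOW sets:
FOLLOW(S) := {$}
round 1:
  S→a B S: FOLLOW(B) ⊇ FIRST(S) = {a,b}; new: +{a,b}
  S→b A: FOLLOW(A) ⊇ FOLLOW(S) ⊇ {$}; new: +{$}
  FOLLOW(S)={$}  FOLLOW(A)={$}  FOLLOW(B)={a,b}
round 2:
  A→B: FOLLOW(B) ⊇ FOLLOW(A) ⊇ {$}; new: +{$}
  B→b c S: FOLLOW(S) ⊇ FOLLOW(B) ⊇ {$,a,b}; new: +{a,b}
  S→b A: FOLLOW(A) ⊇ FOLLOW(S) ⊇ {$,a,b}; new: +{a,b}
  FOLLOW(S)={$,a,b}  FOLLOW(A)={$,a,b}  FOLLOW(B)={$,a,b}
round 3: done
  FOLLOW(S)={$,a,b}  FOLLOW(A)={$,a,b}  FOLLOW(B)={$,a,b}

FOLLOW(B) = ["$", "a", "b"]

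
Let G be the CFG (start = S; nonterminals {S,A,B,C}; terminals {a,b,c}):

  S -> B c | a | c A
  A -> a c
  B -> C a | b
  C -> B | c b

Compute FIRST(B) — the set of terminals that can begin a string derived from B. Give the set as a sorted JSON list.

FIRST sets, iterate to fixpoint:
pass 1:
  A via A→a c: +{a}
  B via B→b: +{b}
  C via C→B: +{b}
  C via C→c b: +{c}
  S via S→B c: +{b}
  S via S→a: +{a}
  S via S→c A: +{c}
  S: {a,b,c}  A: {a}  B: {b}  C: {b,c}
pass 2:
  B via B→C a: +{c}
  S: {a,b,c}  A: {a}  B: {b,c}  C: {b,c}
pass 3: (no change)
  S: {a,b,c}  A: {a}  B: {b,c}  C: {b,c}

FIRST(B) = ["b", "c"]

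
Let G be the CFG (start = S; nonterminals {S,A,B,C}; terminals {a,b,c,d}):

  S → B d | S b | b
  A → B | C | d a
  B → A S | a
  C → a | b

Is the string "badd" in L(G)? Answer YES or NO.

CNF form of G:
  S -> B T0 | S T2 | b
  A -> A S | T0 T1 | a | b
  B -> A S | a
  C -> a | b
  T0 -> d
  T1 -> a
  T2 -> b

Fill CYK table bottom-up:
  [0..0]={A,C,S,T2}  "b"  orig:{A,C,S}
  [1..1]={A,B,C,T1}  "a"  orig:{A,B,C}
  [2..2]={T0}  "d"  orig:{}
  [3..3]={T0}  "d"  orig:{}
  [0..1]=∅  "ba"
  [1..2]={S}  "ad"
  [2..3]=∅  "dd"
  [0..2]={A,B}  "bad"
  [1..3]=∅  "add"
  [0..3]={S}  "badd"

S ∈ T[0,3] ⇒ YES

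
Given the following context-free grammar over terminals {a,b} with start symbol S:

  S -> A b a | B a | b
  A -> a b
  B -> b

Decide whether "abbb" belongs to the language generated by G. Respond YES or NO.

CNF form of G:
  S -> A X2 | B T0 | b
  A -> T0 T1
  B -> b
  T0 -> a
  T1 -> b
  X2 -> T1 T0

Fill CYK table bottom-up:
  cell(0,0) a: {T0}  orig:{}
  cell(1,1) b: {B,S,T1}  orig:{B,S}
  cell(2,2) b: {B,S,T1}  orig:{B,S}
  cell(3,3) b: {B,S,T1}  orig:{B,S}
  cell(0,1) ab: {A}
  cell(1,2) bb: ∅
  cell(2,3) bb: ∅
  cell(0,2) abb: ∅
  cell(1,3) bbb: ∅
  cell(0,3) abbb: ∅

S ∉ T[0,3] ⇒ NO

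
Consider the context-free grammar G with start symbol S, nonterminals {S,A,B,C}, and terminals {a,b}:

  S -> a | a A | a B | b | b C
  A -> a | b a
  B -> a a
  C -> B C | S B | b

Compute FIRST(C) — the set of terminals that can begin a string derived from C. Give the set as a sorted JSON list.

FIRST iteration:
[1]
  A via A→a: +{a}
  A via A→b a: +{b}
  B via B→a a: +{a}
  C via C→B C: +{a}
  C via C→b: +{b}
  S via S→a: +{a}
  S via S→b: +{b}
  FIRST[S]={a,b}  FIRST[A]={a,b}  FIRST[B]={a}  FIRST[C]={a,b}
[2] (no change)
  FIRST[S]={a,b}  FIRST[A]={a,b}  FIRST[B]={a}  FIRST[C]={a,b}

FIRST(C) = ["a", "b"]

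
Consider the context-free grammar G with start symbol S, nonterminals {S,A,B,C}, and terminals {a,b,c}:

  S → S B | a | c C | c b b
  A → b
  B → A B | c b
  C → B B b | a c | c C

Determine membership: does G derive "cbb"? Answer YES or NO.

CNF form of G:
  S -> S B | T0 C | T0 X4 | a
  A -> b
  B -> A B | T0 T1
  C -> B X3 | T0 C | T2 T0
  T0 -> c
  T1 -> b
  T2 -> a
  X3 -> B T1
  X4 -> T1 T1

CYK table (by increasing span):
  [0..0]={T0}  "c"  orig:{}
  [1..1]={A,T1}  "b"  orig:{A}
  [2..2]={A,T1}  "b"  orig:{A}
  [0..1]={B}  "cb"
  [1..2]={X4}  "bb"  orig:{}
  [0..2]={S,X3}  "cbb"  orig:{S}

S ∈ T[0,2] ⇒ YES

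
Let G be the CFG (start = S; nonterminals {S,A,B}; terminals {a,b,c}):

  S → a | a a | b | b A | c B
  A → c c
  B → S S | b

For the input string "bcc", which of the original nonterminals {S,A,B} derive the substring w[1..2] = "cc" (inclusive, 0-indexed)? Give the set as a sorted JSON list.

Convert to CNF:
  S -> T0 B | T1 T1 | T2 A | a | b
  A -> T0 T0
  B -> S S | b
  T0 -> c
  T1 -> a
  T2 -> b

CYK table (by increasing span) (cells [i..j] with 1 ≤ i ≤ j ≤ 2 only):
  [1..1]={T0}  "c"  orig:{}
  [2..2]={T0}  "c"  orig:{}
  [1..2]={A}  "cc"

Original NTs in T[1,2] deriving "cc": ["A"]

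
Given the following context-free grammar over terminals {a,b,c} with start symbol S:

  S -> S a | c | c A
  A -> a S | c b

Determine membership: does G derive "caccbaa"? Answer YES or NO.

Convert to CNF:
  S -> S T0 | T1 A | c
  A -> T0 S | T1 T2
  T0 -> a
  T1 -> c
  T2 -> b

Fill CYK table bottom-up:
  cell(0,0) c: {S,T1}  orig:{S}
  cell(1,1) a: {T0}  orig:{}
  cell(2,2) c: {S,T1}  orig:{S}
  cell(3,3) c: {S,T1}  orig:{S}
  cell(4,4) b: {T2}  orig:{}
  cell(5,5) a: {T0}  orig:{}
  cell(6,6) a: {T0}  orig:{}
  cell(0,1) ca: {S}
  cell(1,2) ac: {A}
  cell(2,3) cc: ∅
  cell(3,4) cb: {A}
  cell(4,5) ba: ∅
  cell(5,6) aa: ∅
  cell(0,2) cac: {S}
  cell(1,3) acc: ∅
  cell(2,4) ccb: {S}
  cell(3,5) cba: ∅
  cell(4,6) baa: ∅
  cell(0,3) cacc: ∅
  cell(1,4) accb: {A}
  cell(2,5) ccba: {S}
  cell(3,6) cbaa: ∅
  cell(0,4) caccb: {S}
  cell(1,5) accba: {A}
  cell(2,6) ccbaa: {S}
  cell(0,5) caccba: {S}
  cell(1,6) accbaa: {A}
  cell(0,6) caccbaa: {S}

S ∈ T[0,6] ⇒ YES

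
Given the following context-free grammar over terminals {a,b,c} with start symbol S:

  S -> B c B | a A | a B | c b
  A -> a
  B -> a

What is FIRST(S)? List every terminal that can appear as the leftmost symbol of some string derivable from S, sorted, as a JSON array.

FIRST iteration:
iter 1:
  A via A→a: +{a}
  B via B→a: +{a}
  S via S→B c B: +{a}
  S via S→c b: +{c}
  FIRST[S]={a,c}  FIRST[A]={a}  FIRST[B]={a}
iter 2: (stable)
  FIRST[S]={a,c}  FIRST[A]={a}  FIRST[B]={a}

FIRST(S) = ["a", "c"]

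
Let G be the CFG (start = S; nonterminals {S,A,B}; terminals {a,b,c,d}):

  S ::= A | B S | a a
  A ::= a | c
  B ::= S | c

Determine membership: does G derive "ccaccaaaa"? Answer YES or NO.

CNF form of G:
  S -> B S | T0 T0 | a | c
  A -> a | c
  B -> B S | T0 T0 | a | c
  T0 -> a

CYK fill:
  T[0,0] 'c' = {A,B,S}
  T[1,1] 'c' = {A,B,S}
  T[2,2] 'a' = {A,B,S,T0}  orig:{A,B,S}
  T[3,3] 'c' = {A,B,S}
  T[4,4] 'c' = {A,B,S}
  T[5,5] 'a' = {A,B,S,T0}  orig:{A,B,S}
  T[6,6] 'a' = {A,B,S,T0}  orig:{A,B,S}
  T[7,7] 'a' = {A,B,S,T0}  orig:{A,B,S}
  T[8,8] 'a' = {A,B,S,T0}  orig:{A,B,S}
  T[0,1] 'cc' = {B,S}
  T[1,2] 'ca' = {B,S}
  T[2,3] 'ac' = {B,S}
  T[3,4] 'cc' = {B,S}
  T[4,5] 'ca' = {B,S}
  T[5,6] 'aa' = {B,S}
  T[6,7] 'aa' = {B,S}
  T[7,8] 'aa' = {B,S}
  T[0,2] 'cca' = {B,S}
  T[1,3] 'cac' = {B,S}
  T[2,4] 'acc' = {B,S}
  T[3,5] 'cca' = {B,S}
  T[4,6] 'caa' = {B,S}
  T[5,7] 'aaa' = {B,S}
  T[6,8] 'aaa' = {B,S}
  T[0,3] 'ccac' = {B,S}
  T[1,4] 'cacc' = {B,S}
  T[2,5] 'acca' = {B,S}
  T[3,6] 'ccaa' = {B,S}
  T[4,7] 'caaa' = {B,S}
  T[5,8] 'aaaa' = {B,S}
  T[0,4] 'ccacc' = {B,S}
  T[1,5] 'cacca' = {B,S}
  T[2,6] 'accaa' = {B,S}
  T[3,7] 'ccaaa' = {B,S}
  T[4,8] 'caaaa' = {B,S}
  T[0,5] 'ccacca' = {B,S}
  T[1,6] 'caccaa' = {B,S}
  T[2,7] 'accaaa' = {B,S}
  T[3,8] 'ccaaaa' = {B,S}
  T[0,6] 'ccaccaa' = {B,S}
  T[1,7] 'caccaaa' = {B,S}
  T[2,8] 'accaaaa' = {B,S}
  T[0,7] 'ccaccaaa' = {B,S}
  T[1,8] 'caccaaaa' = {B,S}
  T[0,8] 'ccaccaaaa' = {B,S}

S ∈ T[0,8] ⇒ YES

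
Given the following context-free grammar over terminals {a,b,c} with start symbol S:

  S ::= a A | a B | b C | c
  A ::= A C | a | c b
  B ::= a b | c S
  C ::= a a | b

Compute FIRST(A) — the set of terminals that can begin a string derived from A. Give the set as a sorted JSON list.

FIRST sets, iterate to fixpoint:
pass 1:
  A via A→a: +{a}
  A via A→c b: +{c}
  B via B→a b: +{a}
  B via B→c S: +{c}
  C via C→a a: +{a}
  C via C→b: +{b}
  S via S→a A: +{a}
  S via S→b C: +{b}
  S via S→c: +{c}
  FIRST(S)={a,b,c}  FIRST(A)={a,c}  FIRST(B)={a,c}  FIRST(C)={a,b}
pass 2: — fixpoint
  FIRST(S)={a,b,c}  FIRST(A)={a,c}  FIRST(B)={a,c}  FIRST(C)={a,b}

FIRST(A) = ["a", "c"]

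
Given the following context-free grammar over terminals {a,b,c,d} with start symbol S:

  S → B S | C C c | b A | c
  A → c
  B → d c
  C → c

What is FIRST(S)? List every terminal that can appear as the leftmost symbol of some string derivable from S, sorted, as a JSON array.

Compute FIRST by fixpoint:
pass 1:
  A via A→c: +{c}
  B via B→d c: +{d}
  C via C→c: +{c}
  S via S→B S: +{d}
  S via S→C C c: +{c}
  S via S→b A: +{b}
  S: {b,c,d}  A: {c}  B: {d}  C: {c}
pass 2: (stable)
  S: {b,c,d}  A: {c}  B: {d}  C: {c}

FIRST(S) = ["b", "c", "d"]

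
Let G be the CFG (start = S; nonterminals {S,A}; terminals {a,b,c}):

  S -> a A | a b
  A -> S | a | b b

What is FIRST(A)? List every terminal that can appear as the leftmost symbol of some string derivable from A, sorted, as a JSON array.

FIRST iteration:
round 1:
  A via A→a: +{a}
  A via A→b b: +{b}
  S via S→a A: +{a}
  S: {a}  A: {a,b}
round 2: — fixpoint
  S: {a}  A: {a,b}

FIRST(A) = ["a", "b"]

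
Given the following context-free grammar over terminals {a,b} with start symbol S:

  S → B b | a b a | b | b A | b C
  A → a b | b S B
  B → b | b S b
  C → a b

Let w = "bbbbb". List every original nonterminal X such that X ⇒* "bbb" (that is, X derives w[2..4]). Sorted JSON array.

CNF form of G:
  S -> B T1 | T0 X4 | T1 A | T1 C | b
  A -> T0 T1 | T1 X2
  B -> T1 X3 | b
  C -> T0 T1
  T0 -> a
  T1 -> b
  X2 -> S B
  X3 -> S T1
  X4 -> T1 T0

CYK fill, restricted to cells inside w[2..4]:
  T[2,2] 'b' = {B,S,T1}  orig:{B,S}
  T[3,3] 'b' = {B,S,T1}  orig:{B,S}
  T[4,4] 'b' = {B,S,T1}  orig:{B,S}
  T[2,3] 'bb' = {S,X2,X3}  orig:{S}
  T[3,4] 'bb' = {S,X2,X3}  orig:{S}
  T[2,4] 'bbb' = {A,B,X2,X3}  orig:{A,B}

Original NTs in T[2,4] deriving "bbb": ["A", "B"]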